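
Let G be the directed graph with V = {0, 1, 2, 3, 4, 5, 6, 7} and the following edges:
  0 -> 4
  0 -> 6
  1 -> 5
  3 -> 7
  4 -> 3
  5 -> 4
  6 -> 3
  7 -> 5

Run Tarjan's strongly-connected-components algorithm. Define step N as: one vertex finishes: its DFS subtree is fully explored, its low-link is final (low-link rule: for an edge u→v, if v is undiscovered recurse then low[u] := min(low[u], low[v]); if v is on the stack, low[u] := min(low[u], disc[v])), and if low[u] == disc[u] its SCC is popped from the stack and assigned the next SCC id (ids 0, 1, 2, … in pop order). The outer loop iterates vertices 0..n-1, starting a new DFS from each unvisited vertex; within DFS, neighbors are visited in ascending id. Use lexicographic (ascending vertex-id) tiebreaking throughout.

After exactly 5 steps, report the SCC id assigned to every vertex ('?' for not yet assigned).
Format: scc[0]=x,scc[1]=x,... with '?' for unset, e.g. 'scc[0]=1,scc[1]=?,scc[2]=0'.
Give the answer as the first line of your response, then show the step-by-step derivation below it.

scc[0]=?,scc[1]=?,scc[2]=?,scc[3]=0,scc[4]=0,scc[5]=0,scc[6]=1,scc[7]=0

step 1: low=(low[0]=0,low[1]=?,low[2]=?,low[3]=2,low[4]=1,low[5]=1,low[6]=?,low[7]=3); scc=(scc[0]=?,scc[1]=?,scc[2]=?,scc[3]=?,scc[4]=?,scc[5]=?,scc[6]=?,scc[7]=?)
step 2: low=(low[0]=0,low[1]=?,low[2]=?,low[3]=2,low[4]=1,low[5]=1,low[6]=?,low[7]=1); scc=(scc[0]=?,scc[1]=?,scc[2]=?,scc[3]=?,scc[4]=?,scc[5]=?,scc[6]=?,scc[7]=?)
step 3: low=(low[0]=0,low[1]=?,low[2]=?,low[3]=1,low[4]=1,low[5]=1,low[6]=?,low[7]=1); scc=(scc[0]=?,scc[1]=?,scc[2]=?,scc[3]=?,scc[4]=?,scc[5]=?,scc[6]=?,scc[7]=?)
step 4: low=(low[0]=0,low[1]=?,low[2]=?,low[3]=1,low[4]=1,low[5]=1,low[6]=?,low[7]=1); scc=(scc[0]=?,scc[1]=?,scc[2]=?,scc[3]=0,scc[4]=0,scc[5]=0,scc[6]=?,scc[7]=0)
step 5: low=(low[0]=0,low[1]=?,low[2]=?,low[3]=1,low[4]=1,low[5]=1,low[6]=5,low[7]=1); scc=(scc[0]=?,scc[1]=?,scc[2]=?,scc[3]=0,scc[4]=0,scc[5]=0,scc[6]=1,scc[7]=0)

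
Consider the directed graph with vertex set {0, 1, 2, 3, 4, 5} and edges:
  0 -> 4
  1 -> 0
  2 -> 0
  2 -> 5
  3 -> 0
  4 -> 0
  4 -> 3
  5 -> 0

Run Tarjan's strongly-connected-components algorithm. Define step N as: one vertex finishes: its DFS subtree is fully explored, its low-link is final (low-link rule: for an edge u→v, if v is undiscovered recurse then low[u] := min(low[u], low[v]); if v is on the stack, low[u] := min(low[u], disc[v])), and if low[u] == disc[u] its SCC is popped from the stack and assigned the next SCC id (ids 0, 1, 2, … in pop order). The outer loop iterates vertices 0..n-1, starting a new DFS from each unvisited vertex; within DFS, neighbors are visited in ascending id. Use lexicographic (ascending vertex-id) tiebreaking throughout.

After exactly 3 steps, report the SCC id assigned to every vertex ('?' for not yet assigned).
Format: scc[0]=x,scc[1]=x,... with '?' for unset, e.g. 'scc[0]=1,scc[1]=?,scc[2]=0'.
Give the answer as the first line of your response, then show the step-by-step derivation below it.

scc[0]=0,scc[1]=?,scc[2]=?,scc[3]=0,scc[4]=0,scc[5]=?

step 1: low=(low[0]=0,low[1]=?,low[2]=?,low[3]=0,low[4]=0,low[5]=?); scc=(scc[0]=?,scc[1]=?,scc[2]=?,scc[3]=?,scc[4]=?,scc[5]=?)
step 2: low=(low[0]=0,low[1]=?,low[2]=?,low[3]=0,low[4]=0,low[5]=?); scc=(scc[0]=?,scc[1]=?,scc[2]=?,scc[3]=?,scc[4]=?,scc[5]=?)
step 3: low=(low[0]=0,low[1]=?,low[2]=?,low[3]=0,low[4]=0,low[5]=?); scc=(scc[0]=0,scc[1]=?,scc[2]=?,scc[3]=0,scc[4]=0,scc[5]=?)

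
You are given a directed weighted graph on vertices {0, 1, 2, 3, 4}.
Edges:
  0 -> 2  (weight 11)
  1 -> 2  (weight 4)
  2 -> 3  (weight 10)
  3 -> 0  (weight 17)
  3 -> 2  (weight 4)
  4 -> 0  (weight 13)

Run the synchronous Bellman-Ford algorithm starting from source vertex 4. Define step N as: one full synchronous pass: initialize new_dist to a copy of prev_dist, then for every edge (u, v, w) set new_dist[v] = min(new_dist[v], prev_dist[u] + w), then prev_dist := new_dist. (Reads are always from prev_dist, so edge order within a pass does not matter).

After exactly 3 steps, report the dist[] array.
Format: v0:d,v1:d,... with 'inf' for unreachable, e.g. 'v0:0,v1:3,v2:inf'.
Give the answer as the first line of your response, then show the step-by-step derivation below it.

v0:13,v1:inf,v2:24,v3:34,v4:0

step 1: dist = v0:13,v1:inf,v2:inf,v3:inf,v4:0
step 2: dist = v0:13,v1:inf,v2:24,v3:inf,v4:0
step 3: dist = v0:13,v1:inf,v2:24,v3:34,v4:0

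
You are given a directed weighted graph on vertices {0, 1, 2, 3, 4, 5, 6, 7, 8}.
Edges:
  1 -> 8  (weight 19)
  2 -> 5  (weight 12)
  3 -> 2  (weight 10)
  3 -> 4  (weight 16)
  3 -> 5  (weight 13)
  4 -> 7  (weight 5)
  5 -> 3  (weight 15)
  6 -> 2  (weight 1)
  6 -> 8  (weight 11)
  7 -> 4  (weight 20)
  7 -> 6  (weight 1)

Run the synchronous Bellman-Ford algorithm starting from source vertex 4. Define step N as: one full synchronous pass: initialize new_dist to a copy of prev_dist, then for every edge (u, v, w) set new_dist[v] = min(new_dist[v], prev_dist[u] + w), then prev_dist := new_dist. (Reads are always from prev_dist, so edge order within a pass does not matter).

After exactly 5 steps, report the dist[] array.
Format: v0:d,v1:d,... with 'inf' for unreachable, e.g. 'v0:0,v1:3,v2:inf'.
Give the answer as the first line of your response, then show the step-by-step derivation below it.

v0:inf,v1:inf,v2:7,v3:34,v4:0,v5:19,v6:6,v7:5,v8:17

step 1: dist = v0:inf,v1:inf,v2:inf,v3:inf,v4:0,v5:inf,v6:inf,v7:5,v8:inf
step 2: dist = v0:inf,v1:inf,v2:inf,v3:inf,v4:0,v5:inf,v6:6,v7:5,v8:inf
step 3: dist = v0:inf,v1:inf,v2:7,v3:inf,v4:0,v5:inf,v6:6,v7:5,v8:17
step 4: dist = v0:inf,v1:inf,v2:7,v3:inf,v4:0,v5:19,v6:6,v7:5,v8:17
step 5: dist = v0:inf,v1:inf,v2:7,v3:34,v4:0,v5:19,v6:6,v7:5,v8:17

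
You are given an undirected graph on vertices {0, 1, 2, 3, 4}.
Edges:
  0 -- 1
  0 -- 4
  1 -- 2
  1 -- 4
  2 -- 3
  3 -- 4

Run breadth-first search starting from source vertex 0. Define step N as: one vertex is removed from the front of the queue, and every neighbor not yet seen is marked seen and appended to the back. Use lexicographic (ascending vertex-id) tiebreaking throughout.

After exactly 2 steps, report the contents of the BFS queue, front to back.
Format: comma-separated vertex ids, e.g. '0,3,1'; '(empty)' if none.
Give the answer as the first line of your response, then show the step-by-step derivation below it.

4,2

step 1: dequeue 0; queue=[1,4]; order=0
step 2: dequeue 1; queue=[4,2]; order=0,1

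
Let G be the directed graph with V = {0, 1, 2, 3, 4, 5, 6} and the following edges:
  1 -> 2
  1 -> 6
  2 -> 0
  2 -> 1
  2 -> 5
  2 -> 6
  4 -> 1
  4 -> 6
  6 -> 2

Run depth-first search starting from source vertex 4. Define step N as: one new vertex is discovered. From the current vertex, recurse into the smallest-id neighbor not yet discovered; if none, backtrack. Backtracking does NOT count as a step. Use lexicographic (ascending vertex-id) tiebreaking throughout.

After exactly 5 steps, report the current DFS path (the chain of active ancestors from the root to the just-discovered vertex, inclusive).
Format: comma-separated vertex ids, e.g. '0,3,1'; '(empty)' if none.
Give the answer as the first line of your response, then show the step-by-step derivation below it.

4,1,2,5

step 1: discover 4; path=4; order=4
step 2: discover 1; path=4>1; order=4,1
step 3: discover 2; path=4>1>2; order=4,1,2
step 4: discover 0; path=4>1>2>0; order=4,1,2,0
step 5: discover 5; path=4>1>2>5; order=4,1,2,0,5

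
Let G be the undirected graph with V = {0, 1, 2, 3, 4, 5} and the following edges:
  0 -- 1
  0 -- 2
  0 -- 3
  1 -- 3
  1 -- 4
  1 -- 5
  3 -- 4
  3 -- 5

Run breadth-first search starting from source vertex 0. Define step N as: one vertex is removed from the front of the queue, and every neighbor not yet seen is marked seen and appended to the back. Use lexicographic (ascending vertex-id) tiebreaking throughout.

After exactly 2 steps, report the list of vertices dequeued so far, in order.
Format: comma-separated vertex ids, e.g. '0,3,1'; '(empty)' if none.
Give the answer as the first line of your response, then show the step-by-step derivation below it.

0,1

step 1: dequeue 0; queue=[1,2,3]; order=0
step 2: dequeue 1; queue=[2,3,4,5]; order=0,1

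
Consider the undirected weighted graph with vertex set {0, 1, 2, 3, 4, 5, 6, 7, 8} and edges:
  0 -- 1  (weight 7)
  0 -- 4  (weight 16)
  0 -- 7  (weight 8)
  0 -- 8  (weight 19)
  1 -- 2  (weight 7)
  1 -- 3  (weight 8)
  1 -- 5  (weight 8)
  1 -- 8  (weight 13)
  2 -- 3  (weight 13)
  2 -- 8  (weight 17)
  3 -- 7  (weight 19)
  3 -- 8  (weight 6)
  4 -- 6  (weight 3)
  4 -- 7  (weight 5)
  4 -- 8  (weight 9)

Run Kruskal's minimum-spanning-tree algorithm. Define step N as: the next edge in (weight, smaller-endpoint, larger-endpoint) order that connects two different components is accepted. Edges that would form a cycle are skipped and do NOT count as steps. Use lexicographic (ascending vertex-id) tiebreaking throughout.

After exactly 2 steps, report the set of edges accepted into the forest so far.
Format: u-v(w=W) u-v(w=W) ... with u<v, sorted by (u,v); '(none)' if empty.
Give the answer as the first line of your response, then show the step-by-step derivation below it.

4-6(w=3) 4-7(w=5)

step 1: add edge 4-6 (w=3); MST = {4-6(w=3)}
step 2: add edge 4-7 (w=5); MST = {4-6(w=3) 4-7(w=5)}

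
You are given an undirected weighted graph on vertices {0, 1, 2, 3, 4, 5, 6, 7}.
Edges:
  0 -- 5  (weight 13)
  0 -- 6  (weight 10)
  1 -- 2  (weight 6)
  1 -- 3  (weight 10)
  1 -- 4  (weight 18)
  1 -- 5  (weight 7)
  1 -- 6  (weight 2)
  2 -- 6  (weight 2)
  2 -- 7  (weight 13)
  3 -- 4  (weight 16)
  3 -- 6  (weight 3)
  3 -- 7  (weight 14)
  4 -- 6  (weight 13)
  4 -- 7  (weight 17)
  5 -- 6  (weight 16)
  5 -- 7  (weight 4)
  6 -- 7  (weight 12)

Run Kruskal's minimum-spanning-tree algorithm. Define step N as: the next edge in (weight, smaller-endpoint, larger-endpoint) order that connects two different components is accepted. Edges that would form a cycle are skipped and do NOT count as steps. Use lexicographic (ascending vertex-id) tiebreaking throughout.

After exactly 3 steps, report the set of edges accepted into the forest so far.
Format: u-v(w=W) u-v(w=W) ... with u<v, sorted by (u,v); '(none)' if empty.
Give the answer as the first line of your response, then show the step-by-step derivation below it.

1-6(w=2) 2-6(w=2) 3-6(w=3)

step 1: add edge 1-6 (w=2); MST = {1-6(w=2)}
step 2: add edge 2-6 (w=2); MST = {1-6(w=2) 2-6(w=2)}
step 3: add edge 3-6 (w=3); MST = {1-6(w=2) 2-6(w=2) 3-6(w=3)}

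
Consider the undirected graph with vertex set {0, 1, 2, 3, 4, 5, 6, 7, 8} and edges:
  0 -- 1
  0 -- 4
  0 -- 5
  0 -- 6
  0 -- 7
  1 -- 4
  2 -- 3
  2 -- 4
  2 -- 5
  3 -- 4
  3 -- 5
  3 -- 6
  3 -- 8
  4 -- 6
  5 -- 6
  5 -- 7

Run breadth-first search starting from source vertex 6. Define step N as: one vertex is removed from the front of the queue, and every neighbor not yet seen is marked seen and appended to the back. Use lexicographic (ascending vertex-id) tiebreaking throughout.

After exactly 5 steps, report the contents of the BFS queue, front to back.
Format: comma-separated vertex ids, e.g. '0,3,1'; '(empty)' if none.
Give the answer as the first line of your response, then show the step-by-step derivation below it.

1,7,2,8

step 1: dequeue 6; queue=[0,3,4,5]; order=6
step 2: dequeue 0; queue=[3,4,5,1,7]; order=6,0
step 3: dequeue 3; queue=[4,5,1,7,2,8]; order=6,0,3
step 4: dequeue 4; queue=[5,1,7,2,8]; order=6,0,3,4
step 5: dequeue 5; queue=[1,7,2,8]; order=6,0,3,4,5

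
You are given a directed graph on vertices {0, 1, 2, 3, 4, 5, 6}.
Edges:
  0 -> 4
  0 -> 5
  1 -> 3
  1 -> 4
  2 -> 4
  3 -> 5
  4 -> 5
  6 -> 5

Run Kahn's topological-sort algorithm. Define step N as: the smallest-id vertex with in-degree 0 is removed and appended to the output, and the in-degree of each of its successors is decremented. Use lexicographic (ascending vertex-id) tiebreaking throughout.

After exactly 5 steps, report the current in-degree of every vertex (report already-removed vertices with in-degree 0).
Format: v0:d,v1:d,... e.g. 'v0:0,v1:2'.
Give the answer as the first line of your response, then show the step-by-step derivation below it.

v0:0,v1:0,v2:0,v3:0,v4:0,v5:1,v6:0

step 1: output 0; order=[0]; indeg=(0,0,0,1,2,3,0)
step 2: output 1; order=[0,1]; indeg=(0,0,0,0,1,3,0)
step 3: output 2; order=[0,1,2]; indeg=(0,0,0,0,0,3,0)
step 4: output 3; order=[0,1,2,3]; indeg=(0,0,0,0,0,2,0)
step 5: output 4; order=[0,1,2,3,4]; indeg=(0,0,0,0,0,1,0)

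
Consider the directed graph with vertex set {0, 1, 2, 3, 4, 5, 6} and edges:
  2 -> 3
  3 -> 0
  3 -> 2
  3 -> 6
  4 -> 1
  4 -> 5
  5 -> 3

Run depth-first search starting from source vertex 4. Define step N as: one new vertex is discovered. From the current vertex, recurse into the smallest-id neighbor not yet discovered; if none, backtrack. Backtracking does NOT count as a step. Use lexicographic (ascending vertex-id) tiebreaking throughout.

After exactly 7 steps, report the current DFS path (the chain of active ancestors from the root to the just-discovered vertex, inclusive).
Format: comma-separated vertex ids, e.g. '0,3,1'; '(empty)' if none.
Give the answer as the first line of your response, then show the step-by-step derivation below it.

4,5,3,6

step 1: discover 4; path=4; order=4
step 2: discover 1; path=4>1; order=4,1
step 3: discover 5; path=4>5; order=4,1,5
step 4: discover 3; path=4>5>3; order=4,1,5,3
step 5: discover 0; path=4>5>3>0; order=4,1,5,3,0
step 6: discover 2; path=4>5>3>2; order=4,1,5,3,0,2
step 7: discover 6; path=4>5>3>6; order=4,1,5,3,0,2,6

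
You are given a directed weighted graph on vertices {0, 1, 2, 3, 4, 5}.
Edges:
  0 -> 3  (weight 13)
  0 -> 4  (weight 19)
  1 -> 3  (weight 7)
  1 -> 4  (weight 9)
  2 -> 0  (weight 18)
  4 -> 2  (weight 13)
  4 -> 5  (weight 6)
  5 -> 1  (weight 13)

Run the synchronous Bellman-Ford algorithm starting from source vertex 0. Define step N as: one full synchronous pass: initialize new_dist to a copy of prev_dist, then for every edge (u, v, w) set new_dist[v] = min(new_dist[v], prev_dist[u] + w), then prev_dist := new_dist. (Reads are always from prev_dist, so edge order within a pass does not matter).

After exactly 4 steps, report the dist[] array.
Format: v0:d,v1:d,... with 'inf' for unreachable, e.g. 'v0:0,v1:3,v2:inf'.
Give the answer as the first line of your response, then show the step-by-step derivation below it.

v0:0,v1:38,v2:32,v3:13,v4:19,v5:25

step 1: dist = v0:0,v1:inf,v2:inf,v3:13,v4:19,v5:inf
step 2: dist = v0:0,v1:inf,v2:32,v3:13,v4:19,v5:25
step 3: dist = v0:0,v1:38,v2:32,v3:13,v4:19,v5:25
step 4: dist = v0:0,v1:38,v2:32,v3:13,v4:19,v5:25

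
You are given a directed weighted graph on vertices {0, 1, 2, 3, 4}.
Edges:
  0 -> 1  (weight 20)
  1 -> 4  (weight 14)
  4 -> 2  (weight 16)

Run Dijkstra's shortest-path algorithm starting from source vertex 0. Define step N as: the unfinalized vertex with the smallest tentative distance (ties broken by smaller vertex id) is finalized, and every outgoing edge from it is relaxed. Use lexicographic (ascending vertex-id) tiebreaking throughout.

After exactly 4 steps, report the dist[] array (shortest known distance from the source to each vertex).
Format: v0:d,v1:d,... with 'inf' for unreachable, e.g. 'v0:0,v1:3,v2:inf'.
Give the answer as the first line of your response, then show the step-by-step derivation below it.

v0:0,v1:20,v2:50,v3:inf,v4:34

step 1: dist = v0:0,v1:20,v2:inf,v3:inf,v4:inf
step 2: dist = v0:0,v1:20,v2:inf,v3:inf,v4:34
step 3: dist = v0:0,v1:20,v2:50,v3:inf,v4:34
step 4: dist = v0:0,v1:20,v2:50,v3:inf,v4:34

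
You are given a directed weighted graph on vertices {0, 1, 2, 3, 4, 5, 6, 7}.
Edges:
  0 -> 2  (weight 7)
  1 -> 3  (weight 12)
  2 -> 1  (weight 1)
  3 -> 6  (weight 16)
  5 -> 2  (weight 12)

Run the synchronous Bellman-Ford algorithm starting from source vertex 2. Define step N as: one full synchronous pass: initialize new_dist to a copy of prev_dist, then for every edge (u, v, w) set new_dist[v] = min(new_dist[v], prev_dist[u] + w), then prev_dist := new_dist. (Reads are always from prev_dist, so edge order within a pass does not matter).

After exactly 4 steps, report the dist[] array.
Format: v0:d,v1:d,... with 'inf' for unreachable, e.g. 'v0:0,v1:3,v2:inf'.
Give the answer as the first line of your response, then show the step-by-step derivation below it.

v0:inf,v1:1,v2:0,v3:13,v4:inf,v5:inf,v6:29,v7:inf

step 1: dist = v0:inf,v1:1,v2:0,v3:inf,v4:inf,v5:inf,v6:inf,v7:inf
step 2: dist = v0:inf,v1:1,v2:0,v3:13,v4:inf,v5:inf,v6:inf,v7:inf
step 3: dist = v0:inf,v1:1,v2:0,v3:13,v4:inf,v5:inf,v6:29,v7:inf
step 4: dist = v0:inf,v1:1,v2:0,v3:13,v4:inf,v5:inf,v6:29,v7:inf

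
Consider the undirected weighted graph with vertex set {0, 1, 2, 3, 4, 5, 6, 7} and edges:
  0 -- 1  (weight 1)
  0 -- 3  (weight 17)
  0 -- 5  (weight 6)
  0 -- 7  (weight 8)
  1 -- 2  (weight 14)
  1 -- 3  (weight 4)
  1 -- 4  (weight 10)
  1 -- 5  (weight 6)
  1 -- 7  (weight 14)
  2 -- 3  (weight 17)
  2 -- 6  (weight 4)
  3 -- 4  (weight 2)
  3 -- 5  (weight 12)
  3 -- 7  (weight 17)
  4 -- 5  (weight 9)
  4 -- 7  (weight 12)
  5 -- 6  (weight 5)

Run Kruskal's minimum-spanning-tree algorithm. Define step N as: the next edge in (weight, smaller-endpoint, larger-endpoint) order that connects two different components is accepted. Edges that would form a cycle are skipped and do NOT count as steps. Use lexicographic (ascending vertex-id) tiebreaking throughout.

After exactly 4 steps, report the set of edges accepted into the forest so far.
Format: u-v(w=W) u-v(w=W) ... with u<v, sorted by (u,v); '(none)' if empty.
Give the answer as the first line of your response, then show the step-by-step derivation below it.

0-1(w=1) 1-3(w=4) 2-6(w=4) 3-4(w=2)

step 1: add edge 0-1 (w=1); MST = {0-1(w=1)}
step 2: add edge 3-4 (w=2); MST = {0-1(w=1) 3-4(w=2)}
step 3: add edge 1-3 (w=4); MST = {0-1(w=1) 1-3(w=4) 3-4(w=2)}
step 4: add edge 2-6 (w=4); MST = {0-1(w=1) 1-3(w=4) 2-6(w=4) 3-4(w=2)}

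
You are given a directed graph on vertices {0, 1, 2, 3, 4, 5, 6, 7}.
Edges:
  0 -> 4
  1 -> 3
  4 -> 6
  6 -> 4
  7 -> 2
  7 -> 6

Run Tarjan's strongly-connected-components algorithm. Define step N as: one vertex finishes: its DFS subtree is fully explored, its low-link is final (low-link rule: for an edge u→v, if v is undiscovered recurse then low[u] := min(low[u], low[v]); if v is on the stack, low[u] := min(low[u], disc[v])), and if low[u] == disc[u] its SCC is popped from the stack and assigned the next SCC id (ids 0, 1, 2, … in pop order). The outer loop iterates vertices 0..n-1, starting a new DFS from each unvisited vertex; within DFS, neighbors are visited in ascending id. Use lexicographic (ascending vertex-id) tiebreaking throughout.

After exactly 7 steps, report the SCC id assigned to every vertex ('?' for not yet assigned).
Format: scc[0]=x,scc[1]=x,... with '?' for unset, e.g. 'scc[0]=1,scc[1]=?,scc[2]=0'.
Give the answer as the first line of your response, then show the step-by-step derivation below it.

scc[0]=1,scc[1]=3,scc[2]=4,scc[3]=2,scc[4]=0,scc[5]=5,scc[6]=0,scc[7]=?

step 1: low=(low[0]=0,low[1]=?,low[2]=?,low[3]=?,low[4]=1,low[5]=?,low[6]=1,low[7]=?); scc=(scc[0]=?,scc[1]=?,scc[2]=?,scc[3]=?,scc[4]=?,scc[5]=?,scc[6]=?,scc[7]=?)
step 2: low=(low[0]=0,low[1]=?,low[2]=?,low[3]=?,low[4]=1,low[5]=?,low[6]=1,low[7]=?); scc=(scc[0]=?,scc[1]=?,scc[2]=?,scc[3]=?,scc[4]=0,scc[5]=?,scc[6]=0,scc[7]=?)
step 3: low=(low[0]=0,low[1]=?,low[2]=?,low[3]=?,low[4]=1,low[5]=?,low[6]=1,low[7]=?); scc=(scc[0]=1,scc[1]=?,scc[2]=?,scc[3]=?,scc[4]=0,scc[5]=?,scc[6]=0,scc[7]=?)
step 4: low=(low[0]=0,low[1]=3,low[2]=?,low[3]=4,low[4]=1,low[5]=?,low[6]=1,low[7]=?); scc=(scc[0]=1,scc[1]=?,scc[2]=?,scc[3]=2,scc[4]=0,scc[5]=?,scc[6]=0,scc[7]=?)
step 5: low=(low[0]=0,low[1]=3,low[2]=?,low[3]=4,low[4]=1,low[5]=?,low[6]=1,low[7]=?); scc=(scc[0]=1,scc[1]=3,scc[2]=?,scc[3]=2,scc[4]=0,scc[5]=?,scc[6]=0,scc[7]=?)
step 6: low=(low[0]=0,low[1]=3,low[2]=5,low[3]=4,low[4]=1,low[5]=?,low[6]=1,low[7]=?); scc=(scc[0]=1,scc[1]=3,scc[2]=4,scc[3]=2,scc[4]=0,scc[5]=?,scc[6]=0,scc[7]=?)
step 7: low=(low[0]=0,low[1]=3,low[2]=5,low[3]=4,low[4]=1,low[5]=6,low[6]=1,low[7]=?); scc=(scc[0]=1,scc[1]=3,scc[2]=4,scc[3]=2,scc[4]=0,scc[5]=5,scc[6]=0,scc[7]=?)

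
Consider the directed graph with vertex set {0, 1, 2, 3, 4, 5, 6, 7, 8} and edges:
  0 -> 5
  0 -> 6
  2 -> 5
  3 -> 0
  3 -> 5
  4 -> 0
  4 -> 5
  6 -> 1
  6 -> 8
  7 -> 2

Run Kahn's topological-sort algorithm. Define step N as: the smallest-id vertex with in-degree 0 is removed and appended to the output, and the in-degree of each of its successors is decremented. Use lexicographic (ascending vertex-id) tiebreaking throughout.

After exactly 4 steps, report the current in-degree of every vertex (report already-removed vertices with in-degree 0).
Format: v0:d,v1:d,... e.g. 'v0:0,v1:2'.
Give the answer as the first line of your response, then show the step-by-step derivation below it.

v0:0,v1:0,v2:1,v3:0,v4:0,v5:1,v6:0,v7:0,v8:0

step 1: output 3; order=[3]; indeg=(1,1,1,0,0,3,1,0,1)
step 2: output 4; order=[3,4]; indeg=(0,1,1,0,0,2,1,0,1)
step 3: output 0; order=[3,4,0]; indeg=(0,1,1,0,0,1,0,0,1)
step 4: output 6; order=[3,4,0,6]; indeg=(0,0,1,0,0,1,0,0,0)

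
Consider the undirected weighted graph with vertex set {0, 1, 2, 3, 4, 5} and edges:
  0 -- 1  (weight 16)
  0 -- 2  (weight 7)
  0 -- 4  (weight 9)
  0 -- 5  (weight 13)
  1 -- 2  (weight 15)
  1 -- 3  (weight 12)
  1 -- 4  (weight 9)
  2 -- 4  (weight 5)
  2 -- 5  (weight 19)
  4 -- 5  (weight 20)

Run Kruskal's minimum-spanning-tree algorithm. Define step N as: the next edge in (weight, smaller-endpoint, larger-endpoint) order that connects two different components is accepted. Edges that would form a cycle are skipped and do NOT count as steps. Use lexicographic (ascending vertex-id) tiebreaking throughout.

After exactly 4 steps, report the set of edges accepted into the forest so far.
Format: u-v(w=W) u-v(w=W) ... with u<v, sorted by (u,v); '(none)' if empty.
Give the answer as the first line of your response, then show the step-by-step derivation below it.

0-2(w=7) 1-3(w=12) 1-4(w=9) 2-4(w=5)

step 1: add edge 2-4 (w=5); MST = {2-4(w=5)}
step 2: add edge 0-2 (w=7); MST = {0-2(w=7) 2-4(w=5)}
step 3: add edge 1-4 (w=9); MST = {0-2(w=7) 1-4(w=9) 2-4(w=5)}
step 4: add edge 1-3 (w=12); MST = {0-2(w=7) 1-3(w=12) 1-4(w=9) 2-4(w=5)}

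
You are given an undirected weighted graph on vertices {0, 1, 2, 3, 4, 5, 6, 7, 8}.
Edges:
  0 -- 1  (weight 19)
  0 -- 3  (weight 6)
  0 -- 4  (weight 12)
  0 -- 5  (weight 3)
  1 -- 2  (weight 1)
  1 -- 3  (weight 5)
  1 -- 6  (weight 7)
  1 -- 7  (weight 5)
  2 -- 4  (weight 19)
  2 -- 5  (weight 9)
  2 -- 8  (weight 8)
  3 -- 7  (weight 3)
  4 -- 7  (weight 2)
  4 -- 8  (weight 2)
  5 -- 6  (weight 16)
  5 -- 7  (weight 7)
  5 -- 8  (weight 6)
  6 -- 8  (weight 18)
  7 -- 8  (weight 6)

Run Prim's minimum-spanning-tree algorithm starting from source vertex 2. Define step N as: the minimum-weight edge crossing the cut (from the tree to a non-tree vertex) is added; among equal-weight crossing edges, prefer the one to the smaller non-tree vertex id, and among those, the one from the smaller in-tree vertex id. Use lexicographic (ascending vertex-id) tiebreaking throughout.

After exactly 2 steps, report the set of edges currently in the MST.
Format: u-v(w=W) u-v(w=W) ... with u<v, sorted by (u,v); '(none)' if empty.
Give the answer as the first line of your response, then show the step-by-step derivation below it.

1-2(w=1) 1-3(w=5)

step 1: add edge 1-2 (w=1); MST = {1-2(w=1)}
step 2: add edge 1-3 (w=5); MST = {1-2(w=1) 1-3(w=5)}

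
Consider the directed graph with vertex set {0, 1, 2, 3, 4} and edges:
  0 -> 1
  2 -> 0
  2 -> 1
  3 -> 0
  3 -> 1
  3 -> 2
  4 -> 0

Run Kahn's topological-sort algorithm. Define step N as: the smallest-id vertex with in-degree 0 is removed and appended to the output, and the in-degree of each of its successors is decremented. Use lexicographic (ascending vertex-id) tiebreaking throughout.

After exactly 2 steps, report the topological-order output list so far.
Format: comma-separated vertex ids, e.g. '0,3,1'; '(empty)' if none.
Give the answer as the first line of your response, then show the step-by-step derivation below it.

3,2

step 1: output 3; order=[3]; indeg=(2,2,0,0,0)
step 2: output 2; order=[3,2]; indeg=(1,1,0,0,0)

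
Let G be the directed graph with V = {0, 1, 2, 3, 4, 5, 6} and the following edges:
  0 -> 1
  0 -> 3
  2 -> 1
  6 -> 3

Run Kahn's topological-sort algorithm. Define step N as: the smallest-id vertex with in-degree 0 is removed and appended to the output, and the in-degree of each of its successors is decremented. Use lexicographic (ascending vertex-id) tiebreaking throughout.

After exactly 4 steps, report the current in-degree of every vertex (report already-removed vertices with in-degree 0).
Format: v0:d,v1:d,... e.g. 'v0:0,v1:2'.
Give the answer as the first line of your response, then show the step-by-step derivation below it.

v0:0,v1:0,v2:0,v3:1,v4:0,v5:0,v6:0

step 1: output 0; order=[0]; indeg=(0,1,0,1,0,0,0)
step 2: output 2; order=[0,2]; indeg=(0,0,0,1,0,0,0)
step 3: output 1; order=[0,2,1]; indeg=(0,0,0,1,0,0,0)
step 4: output 4; order=[0,2,1,4]; indeg=(0,0,0,1,0,0,0)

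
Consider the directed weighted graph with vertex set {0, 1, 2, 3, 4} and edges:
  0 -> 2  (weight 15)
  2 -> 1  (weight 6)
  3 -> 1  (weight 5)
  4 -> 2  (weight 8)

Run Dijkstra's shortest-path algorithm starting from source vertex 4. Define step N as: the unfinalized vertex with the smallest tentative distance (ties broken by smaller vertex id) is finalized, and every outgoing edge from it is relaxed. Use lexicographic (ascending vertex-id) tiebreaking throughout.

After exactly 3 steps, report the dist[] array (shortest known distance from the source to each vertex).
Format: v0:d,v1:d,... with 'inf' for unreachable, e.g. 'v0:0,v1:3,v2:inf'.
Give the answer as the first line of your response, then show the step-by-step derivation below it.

v0:inf,v1:14,v2:8,v3:inf,v4:0

step 1: dist = v0:inf,v1:inf,v2:8,v3:inf,v4:0
step 2: dist = v0:inf,v1:14,v2:8,v3:inf,v4:0
step 3: dist = v0:inf,v1:14,v2:8,v3:inf,v4:0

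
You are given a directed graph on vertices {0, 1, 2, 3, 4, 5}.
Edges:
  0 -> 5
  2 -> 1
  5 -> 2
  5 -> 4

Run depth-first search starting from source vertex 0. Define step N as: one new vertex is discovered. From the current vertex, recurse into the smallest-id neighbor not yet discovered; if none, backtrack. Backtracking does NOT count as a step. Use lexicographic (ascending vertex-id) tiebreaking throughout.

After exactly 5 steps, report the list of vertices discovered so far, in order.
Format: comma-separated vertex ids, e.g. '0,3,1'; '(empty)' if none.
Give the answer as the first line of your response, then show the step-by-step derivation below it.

0,5,2,1,4

step 1: discover 0; path=0; order=0
step 2: discover 5; path=0>5; order=0,5
step 3: discover 2; path=0>5>2; order=0,5,2
step 4: discover 1; path=0>5>2>1; order=0,5,2,1
step 5: discover 4; path=0>5>4; order=0,5,2,1,4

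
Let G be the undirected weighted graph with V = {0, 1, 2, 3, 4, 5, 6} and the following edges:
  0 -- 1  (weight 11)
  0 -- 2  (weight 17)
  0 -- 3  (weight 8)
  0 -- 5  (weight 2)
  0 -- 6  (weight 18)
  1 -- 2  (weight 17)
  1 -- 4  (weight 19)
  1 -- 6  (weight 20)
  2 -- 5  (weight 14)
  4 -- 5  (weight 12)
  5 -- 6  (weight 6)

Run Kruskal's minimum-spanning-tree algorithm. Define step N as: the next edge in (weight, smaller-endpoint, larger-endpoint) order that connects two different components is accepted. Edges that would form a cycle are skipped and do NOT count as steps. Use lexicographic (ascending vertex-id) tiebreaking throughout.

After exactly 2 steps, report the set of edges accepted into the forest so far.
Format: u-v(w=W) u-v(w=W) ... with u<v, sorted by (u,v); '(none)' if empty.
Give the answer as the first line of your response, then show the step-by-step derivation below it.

0-5(w=2) 5-6(w=6)

step 1: add edge 0-5 (w=2); MST = {0-5(w=2)}
step 2: add edge 5-6 (w=6); MST = {0-5(w=2) 5-6(w=6)}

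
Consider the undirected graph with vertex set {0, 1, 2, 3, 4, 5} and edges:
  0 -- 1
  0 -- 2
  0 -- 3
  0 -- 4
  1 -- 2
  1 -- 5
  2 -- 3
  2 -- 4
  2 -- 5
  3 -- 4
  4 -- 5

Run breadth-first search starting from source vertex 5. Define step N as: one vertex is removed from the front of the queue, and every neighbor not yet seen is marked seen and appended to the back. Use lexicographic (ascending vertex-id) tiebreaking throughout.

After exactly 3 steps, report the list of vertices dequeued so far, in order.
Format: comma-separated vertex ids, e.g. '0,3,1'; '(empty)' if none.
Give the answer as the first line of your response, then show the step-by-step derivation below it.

5,1,2

step 1: dequeue 5; queue=[1,2,4]; order=5
step 2: dequeue 1; queue=[2,4,0]; order=5,1
step 3: dequeue 2; queue=[4,0,3]; order=5,1,2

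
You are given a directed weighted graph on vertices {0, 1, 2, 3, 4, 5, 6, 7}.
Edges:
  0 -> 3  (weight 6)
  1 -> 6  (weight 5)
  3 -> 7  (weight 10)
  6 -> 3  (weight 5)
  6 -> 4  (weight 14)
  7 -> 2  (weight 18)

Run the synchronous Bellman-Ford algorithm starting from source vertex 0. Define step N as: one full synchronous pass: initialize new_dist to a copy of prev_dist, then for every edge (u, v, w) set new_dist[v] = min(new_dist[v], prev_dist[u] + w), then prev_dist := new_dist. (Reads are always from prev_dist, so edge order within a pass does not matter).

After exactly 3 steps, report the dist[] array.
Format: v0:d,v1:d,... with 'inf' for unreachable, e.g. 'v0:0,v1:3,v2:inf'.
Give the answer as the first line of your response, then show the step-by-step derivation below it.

v0:0,v1:inf,v2:34,v3:6,v4:inf,v5:inf,v6:inf,v7:16

step 1: dist = v0:0,v1:inf,v2:inf,v3:6,v4:inf,v5:inf,v6:inf,v7:inf
step 2: dist = v0:0,v1:inf,v2:inf,v3:6,v4:inf,v5:inf,v6:inf,v7:16
step 3: dist = v0:0,v1:inf,v2:34,v3:6,v4:inf,v5:inf,v6:inf,v7:16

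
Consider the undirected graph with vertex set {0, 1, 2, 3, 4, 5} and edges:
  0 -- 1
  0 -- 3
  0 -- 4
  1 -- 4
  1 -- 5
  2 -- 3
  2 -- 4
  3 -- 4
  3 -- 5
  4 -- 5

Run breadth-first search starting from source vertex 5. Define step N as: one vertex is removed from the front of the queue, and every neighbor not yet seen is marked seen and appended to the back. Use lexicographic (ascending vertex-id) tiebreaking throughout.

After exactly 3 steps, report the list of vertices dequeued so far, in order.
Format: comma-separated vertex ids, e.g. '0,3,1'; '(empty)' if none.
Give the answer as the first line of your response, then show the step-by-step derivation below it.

5,1,3

step 1: dequeue 5; queue=[1,3,4]; order=5
step 2: dequeue 1; queue=[3,4,0]; order=5,1
step 3: dequeue 3; queue=[4,0,2]; order=5,1,3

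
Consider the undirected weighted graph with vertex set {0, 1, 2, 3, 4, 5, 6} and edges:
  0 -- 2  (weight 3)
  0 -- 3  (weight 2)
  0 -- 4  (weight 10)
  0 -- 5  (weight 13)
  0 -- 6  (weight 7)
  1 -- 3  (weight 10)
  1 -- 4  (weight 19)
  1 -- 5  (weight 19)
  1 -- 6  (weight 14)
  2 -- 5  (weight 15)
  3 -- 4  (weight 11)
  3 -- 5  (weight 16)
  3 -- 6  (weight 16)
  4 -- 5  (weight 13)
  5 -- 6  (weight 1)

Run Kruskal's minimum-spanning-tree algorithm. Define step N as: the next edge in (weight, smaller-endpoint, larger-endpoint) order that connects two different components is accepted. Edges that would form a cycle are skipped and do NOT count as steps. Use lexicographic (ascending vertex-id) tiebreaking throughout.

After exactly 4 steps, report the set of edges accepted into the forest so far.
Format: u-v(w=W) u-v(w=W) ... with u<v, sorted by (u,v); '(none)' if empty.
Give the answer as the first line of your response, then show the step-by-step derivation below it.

0-2(w=3) 0-3(w=2) 0-6(w=7) 5-6(w=1)

step 1: add edge 5-6 (w=1); MST = {5-6(w=1)}
step 2: add edge 0-3 (w=2); MST = {0-3(w=2) 5-6(w=1)}
step 3: add edge 0-2 (w=3); MST = {0-2(w=3) 0-3(w=2) 5-6(w=1)}
step 4: add edge 0-6 (w=7); MST = {0-2(w=3) 0-3(w=2) 0-6(w=7) 5-6(w=1)}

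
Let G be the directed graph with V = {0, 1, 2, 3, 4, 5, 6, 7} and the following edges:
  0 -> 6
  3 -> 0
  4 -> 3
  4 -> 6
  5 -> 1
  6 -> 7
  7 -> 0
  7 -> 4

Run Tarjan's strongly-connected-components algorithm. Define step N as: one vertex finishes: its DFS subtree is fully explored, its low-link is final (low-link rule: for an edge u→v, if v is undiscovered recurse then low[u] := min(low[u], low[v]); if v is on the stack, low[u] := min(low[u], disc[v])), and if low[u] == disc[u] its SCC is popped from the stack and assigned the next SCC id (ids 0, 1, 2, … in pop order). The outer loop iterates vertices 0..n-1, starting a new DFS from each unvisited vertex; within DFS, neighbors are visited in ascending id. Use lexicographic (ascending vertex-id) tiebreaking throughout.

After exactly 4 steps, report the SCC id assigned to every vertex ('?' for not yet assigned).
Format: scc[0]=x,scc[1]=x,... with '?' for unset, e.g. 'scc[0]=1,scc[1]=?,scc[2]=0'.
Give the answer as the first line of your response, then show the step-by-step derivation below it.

scc[0]=?,scc[1]=?,scc[2]=?,scc[3]=?,scc[4]=?,scc[5]=?,scc[6]=?,scc[7]=?

step 1: low=(low[0]=0,low[1]=?,low[2]=?,low[3]=0,low[4]=3,low[5]=?,low[6]=1,low[7]=0); scc=(scc[0]=?,scc[1]=?,scc[2]=?,scc[3]=?,scc[4]=?,scc[5]=?,scc[6]=?,scc[7]=?)
step 2: low=(low[0]=0,low[1]=?,low[2]=?,low[3]=0,low[4]=0,low[5]=?,low[6]=1,low[7]=0); scc=(scc[0]=?,scc[1]=?,scc[2]=?,scc[3]=?,scc[4]=?,scc[5]=?,scc[6]=?,scc[7]=?)
step 3: low=(low[0]=0,low[1]=?,low[2]=?,low[3]=0,low[4]=0,low[5]=?,low[6]=1,low[7]=0); scc=(scc[0]=?,scc[1]=?,scc[2]=?,scc[3]=?,scc[4]=?,scc[5]=?,scc[6]=?,scc[7]=?)
step 4: low=(low[0]=0,low[1]=?,low[2]=?,low[3]=0,low[4]=0,low[5]=?,low[6]=0,low[7]=0); scc=(scc[0]=?,scc[1]=?,scc[2]=?,scc[3]=?,scc[4]=?,scc[5]=?,scc[6]=?,scc[7]=?)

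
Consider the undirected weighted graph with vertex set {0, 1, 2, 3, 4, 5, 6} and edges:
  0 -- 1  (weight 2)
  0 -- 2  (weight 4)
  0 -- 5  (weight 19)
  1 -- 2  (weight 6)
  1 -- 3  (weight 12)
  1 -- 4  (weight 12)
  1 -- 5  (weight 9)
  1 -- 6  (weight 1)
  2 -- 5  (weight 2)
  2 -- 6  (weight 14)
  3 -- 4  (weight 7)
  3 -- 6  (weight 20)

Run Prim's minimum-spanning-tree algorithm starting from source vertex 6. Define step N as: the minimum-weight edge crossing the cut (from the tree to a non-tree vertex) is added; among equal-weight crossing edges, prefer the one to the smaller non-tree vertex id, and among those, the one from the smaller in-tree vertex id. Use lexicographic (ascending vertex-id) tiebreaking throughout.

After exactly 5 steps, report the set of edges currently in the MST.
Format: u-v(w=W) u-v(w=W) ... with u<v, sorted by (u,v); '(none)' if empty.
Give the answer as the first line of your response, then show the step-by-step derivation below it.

0-1(w=2) 0-2(w=4) 1-3(w=12) 1-6(w=1) 2-5(w=2)

step 1: add edge 1-6 (w=1); MST = {1-6(w=1)}
step 2: add edge 0-1 (w=2); MST = {0-1(w=2) 1-6(w=1)}
step 3: add edge 0-2 (w=4); MST = {0-1(w=2) 0-2(w=4) 1-6(w=1)}
step 4: add edge 2-5 (w=2); MST = {0-1(w=2) 0-2(w=4) 1-6(w=1) 2-5(w=2)}
step 5: add edge 1-3 (w=12); MST = {0-1(w=2) 0-2(w=4) 1-3(w=12) 1-6(w=1) 2-5(w=2)}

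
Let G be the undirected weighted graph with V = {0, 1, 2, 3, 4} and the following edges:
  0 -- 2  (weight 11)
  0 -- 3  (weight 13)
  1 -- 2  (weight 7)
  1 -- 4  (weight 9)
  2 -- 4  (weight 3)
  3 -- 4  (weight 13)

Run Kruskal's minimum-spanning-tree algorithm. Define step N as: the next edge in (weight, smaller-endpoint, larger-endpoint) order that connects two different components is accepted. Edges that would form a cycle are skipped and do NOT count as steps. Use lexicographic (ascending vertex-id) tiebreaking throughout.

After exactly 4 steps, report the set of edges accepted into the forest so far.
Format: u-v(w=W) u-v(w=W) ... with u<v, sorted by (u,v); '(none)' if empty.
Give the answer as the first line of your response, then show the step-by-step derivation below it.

0-2(w=11) 0-3(w=13) 1-2(w=7) 2-4(w=3)

step 1: add edge 2-4 (w=3); MST = {2-4(w=3)}
step 2: add edge 1-2 (w=7); MST = {1-2(w=7) 2-4(w=3)}
step 3: add edge 0-2 (w=11); MST = {0-2(w=11) 1-2(w=7) 2-4(w=3)}
step 4: add edge 0-3 (w=13); MST = {0-2(w=11) 0-3(w=13) 1-2(w=7) 2-4(w=3)}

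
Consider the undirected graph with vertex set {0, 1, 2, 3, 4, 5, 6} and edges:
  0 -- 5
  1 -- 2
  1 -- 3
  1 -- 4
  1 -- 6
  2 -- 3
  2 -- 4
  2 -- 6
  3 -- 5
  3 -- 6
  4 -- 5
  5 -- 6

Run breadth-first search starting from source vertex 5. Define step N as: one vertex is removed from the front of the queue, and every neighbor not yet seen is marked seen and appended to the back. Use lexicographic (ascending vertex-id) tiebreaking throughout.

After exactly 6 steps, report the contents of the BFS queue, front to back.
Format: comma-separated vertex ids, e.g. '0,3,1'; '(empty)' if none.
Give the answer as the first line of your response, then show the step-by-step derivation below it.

2

step 1: dequeue 5; queue=[0,3,4,6]; order=5
step 2: dequeue 0; queue=[3,4,6]; order=5,0
step 3: dequeue 3; queue=[4,6,1,2]; order=5,0,3
step 4: dequeue 4; queue=[6,1,2]; order=5,0,3,4
step 5: dequeue 6; queue=[1,2]; order=5,0,3,4,6
step 6: dequeue 1; queue=[2]; order=5,0,3,4,6,1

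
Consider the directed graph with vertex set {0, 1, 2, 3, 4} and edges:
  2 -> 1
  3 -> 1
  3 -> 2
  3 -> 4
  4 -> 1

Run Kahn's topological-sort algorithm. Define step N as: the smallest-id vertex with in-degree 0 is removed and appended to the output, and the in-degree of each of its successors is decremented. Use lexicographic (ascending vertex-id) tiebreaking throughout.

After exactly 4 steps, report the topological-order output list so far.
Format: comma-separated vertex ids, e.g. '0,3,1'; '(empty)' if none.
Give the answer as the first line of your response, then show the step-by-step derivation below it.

0,3,2,4

step 1: output 0; order=[0]; indeg=(0,3,1,0,1)
step 2: output 3; order=[0,3]; indeg=(0,2,0,0,0)
step 3: output 2; order=[0,3,2]; indeg=(0,1,0,0,0)
step 4: output 4; order=[0,3,2,4]; indeg=(0,0,0,0,0)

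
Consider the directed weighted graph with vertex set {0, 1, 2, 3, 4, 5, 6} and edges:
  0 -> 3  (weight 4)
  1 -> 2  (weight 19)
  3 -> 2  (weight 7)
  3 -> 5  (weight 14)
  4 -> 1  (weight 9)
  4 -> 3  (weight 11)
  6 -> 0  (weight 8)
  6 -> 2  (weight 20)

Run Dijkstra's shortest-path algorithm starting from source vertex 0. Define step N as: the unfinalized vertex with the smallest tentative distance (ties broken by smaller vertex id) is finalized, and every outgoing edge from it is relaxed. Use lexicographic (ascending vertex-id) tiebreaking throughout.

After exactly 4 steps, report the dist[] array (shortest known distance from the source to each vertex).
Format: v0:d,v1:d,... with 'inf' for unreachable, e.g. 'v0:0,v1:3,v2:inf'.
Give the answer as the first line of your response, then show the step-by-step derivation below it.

v0:0,v1:inf,v2:11,v3:4,v4:inf,v5:18,v6:inf

step 1: dist = v0:0,v1:inf,v2:inf,v3:4,v4:inf,v5:inf,v6:inf
step 2: dist = v0:0,v1:inf,v2:11,v3:4,v4:inf,v5:18,v6:inf
step 3: dist = v0:0,v1:inf,v2:11,v3:4,v4:inf,v5:18,v6:inf
step 4: dist = v0:0,v1:inf,v2:11,v3:4,v4:inf,v5:18,v6:inf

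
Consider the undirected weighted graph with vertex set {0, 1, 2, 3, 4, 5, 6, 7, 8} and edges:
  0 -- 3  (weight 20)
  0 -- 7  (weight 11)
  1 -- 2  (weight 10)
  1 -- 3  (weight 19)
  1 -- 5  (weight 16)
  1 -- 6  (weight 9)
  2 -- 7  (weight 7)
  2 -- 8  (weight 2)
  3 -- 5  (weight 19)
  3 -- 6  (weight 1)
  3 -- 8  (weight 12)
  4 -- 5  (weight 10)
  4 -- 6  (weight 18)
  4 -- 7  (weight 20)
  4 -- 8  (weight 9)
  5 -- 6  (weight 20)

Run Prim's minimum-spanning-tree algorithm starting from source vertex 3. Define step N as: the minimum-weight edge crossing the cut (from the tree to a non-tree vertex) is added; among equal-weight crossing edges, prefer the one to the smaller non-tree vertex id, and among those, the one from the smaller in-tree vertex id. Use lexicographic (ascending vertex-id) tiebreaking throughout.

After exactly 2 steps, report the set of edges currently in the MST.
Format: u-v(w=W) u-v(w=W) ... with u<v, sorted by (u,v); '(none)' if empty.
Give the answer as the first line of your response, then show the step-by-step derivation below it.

1-6(w=9) 3-6(w=1)

step 1: add edge 3-6 (w=1); MST = {3-6(w=1)}
step 2: add edge 1-6 (w=9); MST = {1-6(w=9) 3-6(w=1)}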